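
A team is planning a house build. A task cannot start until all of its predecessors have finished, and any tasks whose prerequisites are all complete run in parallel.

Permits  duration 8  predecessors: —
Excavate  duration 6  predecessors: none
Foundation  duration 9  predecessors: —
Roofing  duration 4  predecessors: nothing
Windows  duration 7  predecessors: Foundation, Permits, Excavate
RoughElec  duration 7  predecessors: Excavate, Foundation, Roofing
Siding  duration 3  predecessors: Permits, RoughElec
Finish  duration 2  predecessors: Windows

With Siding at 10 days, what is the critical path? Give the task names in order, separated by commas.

Foundation, RoughElec, Siding

Actual critical path: Foundation→RoughElec→Siding = 9+7+3 = 19 ⇒ 19 days.
Since Siding is critical, the +7 change carries straight to that chain (now 26 days).
No other chain overtakes it, so the finish is 26 days.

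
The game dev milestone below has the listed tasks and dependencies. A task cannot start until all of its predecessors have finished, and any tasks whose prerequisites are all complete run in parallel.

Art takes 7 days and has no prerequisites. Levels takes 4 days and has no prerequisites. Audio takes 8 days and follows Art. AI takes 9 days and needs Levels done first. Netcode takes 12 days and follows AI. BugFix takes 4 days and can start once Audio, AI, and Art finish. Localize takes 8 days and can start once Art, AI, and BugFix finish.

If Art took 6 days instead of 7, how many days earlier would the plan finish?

1

Actual critical path: Art→Audio→BugFix→Localize = 7+8+4+8 = 27 ⇒ 27 days.
Art is on the critical path; changing it to 6 makes that path 26 days.
That remains the longest chain; total 26 days.
Change in finish: 26 − 27 = -1 days.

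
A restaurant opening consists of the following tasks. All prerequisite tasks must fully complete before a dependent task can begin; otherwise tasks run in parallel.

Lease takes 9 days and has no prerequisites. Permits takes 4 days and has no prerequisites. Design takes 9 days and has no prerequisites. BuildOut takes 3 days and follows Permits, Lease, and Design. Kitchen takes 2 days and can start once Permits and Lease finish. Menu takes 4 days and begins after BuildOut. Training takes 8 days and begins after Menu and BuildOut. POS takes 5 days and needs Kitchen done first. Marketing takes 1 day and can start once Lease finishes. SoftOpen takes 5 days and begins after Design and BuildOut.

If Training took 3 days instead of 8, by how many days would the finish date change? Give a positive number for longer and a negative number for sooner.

The binding path is Lease→BuildOut→Menu→Training = 9+3+4+8 = 24; finish at 24 days.
Since Training is critical, the -5 change carries straight to that chain (now 19 days).
No other chain overtakes it, so the finish is 19 days.
Change in finish: 19 − 24 = -5 days.

-5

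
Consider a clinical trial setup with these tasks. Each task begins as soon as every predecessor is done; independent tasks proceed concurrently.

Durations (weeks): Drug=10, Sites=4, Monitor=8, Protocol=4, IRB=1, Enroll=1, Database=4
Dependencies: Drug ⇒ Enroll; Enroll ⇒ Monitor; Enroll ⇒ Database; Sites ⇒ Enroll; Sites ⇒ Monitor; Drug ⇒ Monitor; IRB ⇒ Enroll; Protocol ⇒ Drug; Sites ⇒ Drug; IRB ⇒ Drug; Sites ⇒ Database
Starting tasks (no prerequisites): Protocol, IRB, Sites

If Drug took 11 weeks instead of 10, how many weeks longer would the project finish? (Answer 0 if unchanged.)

1

As given, the longest chain is Protocol→Drug→Enroll→Monitor = 4+10+1+8 = 23, so the finish is 23 weeks.
Drug lies on that path, so at 11 weeks the path becomes 24 weeks.
That remains the longest chain; total 24 weeks.
Change in finish: 24 − 23 = +1 weeks.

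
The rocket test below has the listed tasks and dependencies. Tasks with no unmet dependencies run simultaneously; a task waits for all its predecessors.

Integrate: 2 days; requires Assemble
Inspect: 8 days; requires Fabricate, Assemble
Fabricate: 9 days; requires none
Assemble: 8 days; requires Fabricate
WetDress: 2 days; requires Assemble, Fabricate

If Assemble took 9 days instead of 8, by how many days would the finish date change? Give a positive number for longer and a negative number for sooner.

1

The binding path is Fabricate→Assemble→Inspect = 9+8+8 = 25; finish at 25 days.
Since Assemble is critical, the +1 change carries straight to that chain (now 26 days).
No other chain overtakes it, so the finish is 26 days.
Change in finish: 26 − 25 = +1 days.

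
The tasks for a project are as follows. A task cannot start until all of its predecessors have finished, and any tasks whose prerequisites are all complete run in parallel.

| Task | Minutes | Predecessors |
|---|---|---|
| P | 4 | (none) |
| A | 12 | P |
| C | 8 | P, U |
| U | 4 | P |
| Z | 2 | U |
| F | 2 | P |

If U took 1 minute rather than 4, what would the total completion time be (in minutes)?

16

Actual critical path: P→U→C = 4+4+8 = 16 ⇒ 16 minutes.
U lies on that path, so at 1 minute the path becomes 13 minutes.
The binding chain switches to P→A = 4+12 = 16; finish 16 minutes.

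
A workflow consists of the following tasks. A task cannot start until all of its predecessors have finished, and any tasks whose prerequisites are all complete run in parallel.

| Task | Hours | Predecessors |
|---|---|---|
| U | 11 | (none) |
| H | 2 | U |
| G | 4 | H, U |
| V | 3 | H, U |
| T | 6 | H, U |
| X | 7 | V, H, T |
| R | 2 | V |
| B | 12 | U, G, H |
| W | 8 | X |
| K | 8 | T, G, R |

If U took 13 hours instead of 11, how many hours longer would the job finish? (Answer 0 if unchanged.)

2

The binding path is U→H→T→X→W = 11+2+6+7+8 = 34; finish at 34 hours.
Since U is critical, the +2 change carries straight to that chain (now 36 hours).
No other chain overtakes it, so the finish is 36 hours.
Change in finish: 36 − 34 = +2 hours.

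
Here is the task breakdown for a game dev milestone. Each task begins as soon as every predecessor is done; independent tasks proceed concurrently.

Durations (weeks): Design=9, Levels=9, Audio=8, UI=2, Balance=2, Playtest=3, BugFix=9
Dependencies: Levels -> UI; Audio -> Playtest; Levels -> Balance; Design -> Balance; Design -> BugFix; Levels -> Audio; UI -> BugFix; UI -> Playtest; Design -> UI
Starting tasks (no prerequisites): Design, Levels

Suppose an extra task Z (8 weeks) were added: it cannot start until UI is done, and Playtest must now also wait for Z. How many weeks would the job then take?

22

Originally the job takes 20 weeks.
With Z inserted, Playtest now waits for max(Audio, UI, Z).
New critical path: Design→UI→Z→Playtest = 9+2+8+3 = 22 ⇒ 22 weeks.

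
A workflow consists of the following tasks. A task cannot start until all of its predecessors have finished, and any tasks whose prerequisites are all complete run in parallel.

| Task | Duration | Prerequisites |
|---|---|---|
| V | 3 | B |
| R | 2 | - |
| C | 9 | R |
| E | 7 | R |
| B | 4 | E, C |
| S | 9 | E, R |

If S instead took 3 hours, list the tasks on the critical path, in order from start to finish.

As given, the longest chain is R→E→S = 2+7+9 = 18, so the finish is 18 hours.
S lies on that path, so at 3 hours the path becomes 12 hours.
Now R→C→B→V = 2+9+4+3 = 18 is longest, so the finish becomes 18 hours.

R, C, B, V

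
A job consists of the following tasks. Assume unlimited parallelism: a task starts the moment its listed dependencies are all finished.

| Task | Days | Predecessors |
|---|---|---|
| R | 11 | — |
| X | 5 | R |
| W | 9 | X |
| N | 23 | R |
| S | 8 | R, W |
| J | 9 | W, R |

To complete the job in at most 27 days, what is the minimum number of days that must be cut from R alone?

7

Current finish: 34 days; target: 27.
R is on every critical path, so each day cut from R cuts the finish by one (this holds down to a finish of 24).
Need 34 − 27 = 7 days off R → R becomes 4 days, finish becomes 27.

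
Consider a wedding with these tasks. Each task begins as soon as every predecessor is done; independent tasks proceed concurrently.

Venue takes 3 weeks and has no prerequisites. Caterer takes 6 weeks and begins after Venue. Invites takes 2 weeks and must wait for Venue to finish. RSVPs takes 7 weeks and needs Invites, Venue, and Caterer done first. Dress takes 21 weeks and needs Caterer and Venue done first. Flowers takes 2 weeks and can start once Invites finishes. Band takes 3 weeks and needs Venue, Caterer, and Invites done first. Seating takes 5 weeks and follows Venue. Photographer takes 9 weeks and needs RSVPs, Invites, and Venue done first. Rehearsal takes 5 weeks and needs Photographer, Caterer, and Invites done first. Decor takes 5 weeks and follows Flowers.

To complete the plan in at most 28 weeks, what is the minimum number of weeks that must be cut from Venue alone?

2

Current finish: 30 weeks; target: 28.
Venue is on every critical path, so each week cut from Venue cuts the finish by one (this holds down to a finish of 28).
Need 30 − 28 = 2 weeks off Venue → Venue becomes 1 week, finish becomes 28.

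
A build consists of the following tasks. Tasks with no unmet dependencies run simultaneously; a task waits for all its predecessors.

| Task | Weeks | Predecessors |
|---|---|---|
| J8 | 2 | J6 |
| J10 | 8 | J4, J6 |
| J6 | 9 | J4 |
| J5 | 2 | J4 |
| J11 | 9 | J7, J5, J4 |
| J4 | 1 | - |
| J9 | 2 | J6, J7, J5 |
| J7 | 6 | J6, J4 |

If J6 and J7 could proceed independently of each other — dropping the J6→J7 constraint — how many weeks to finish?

18

Original critical path: J4→J6→J7→J11 = 1+9+6+9 = 25 ⇒ 25 weeks.
Without J6→J7, J7's earliest start moves from 10 to 1.
The longest chain is now J4→J6→J10 = 1+9+8 = 18, so the build takes 18 weeks.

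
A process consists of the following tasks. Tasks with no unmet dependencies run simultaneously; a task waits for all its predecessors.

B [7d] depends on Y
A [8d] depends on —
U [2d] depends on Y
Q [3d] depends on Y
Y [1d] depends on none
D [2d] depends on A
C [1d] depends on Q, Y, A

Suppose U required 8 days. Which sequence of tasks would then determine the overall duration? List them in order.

As given, the longest chain is A→D = 8+2 = 10, so the finish is 10 days.
The longest path through U is only 3 days, so U has float 7.
The critical path is still A→D; finish is now 10 days.

A, D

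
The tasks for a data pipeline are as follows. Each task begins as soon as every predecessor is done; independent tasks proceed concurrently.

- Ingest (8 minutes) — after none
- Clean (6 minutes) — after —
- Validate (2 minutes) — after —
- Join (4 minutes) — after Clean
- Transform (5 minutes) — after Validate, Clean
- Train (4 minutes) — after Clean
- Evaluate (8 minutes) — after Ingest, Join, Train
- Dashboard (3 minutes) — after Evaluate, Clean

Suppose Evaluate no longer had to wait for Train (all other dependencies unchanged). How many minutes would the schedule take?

21

Before: longest chain Clean→Join→Evaluate→Dashboard = 6+4+8+3 = 21, finish 21.
Dropping Train→Evaluate doesn't change Evaluate's earliest start (10); another predecessor still binds.
New critical path: Clean→Join→Evaluate→Dashboard = 6+4+8+3 = 21 ⇒ 21 minutes.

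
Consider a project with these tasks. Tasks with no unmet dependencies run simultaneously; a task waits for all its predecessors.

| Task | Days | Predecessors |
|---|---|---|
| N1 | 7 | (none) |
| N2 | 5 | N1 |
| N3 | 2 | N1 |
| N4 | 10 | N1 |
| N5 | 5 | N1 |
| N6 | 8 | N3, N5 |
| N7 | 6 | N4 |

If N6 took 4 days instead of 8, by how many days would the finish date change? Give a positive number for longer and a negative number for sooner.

0

Baseline: N1→N4→N7 = 7+10+6 = 23 → 23 days.
N6 has 3 days of float (longest path through it is 20).
That remains the longest chain; total 23 days.
Change in finish: 23 − 23 = +0 days.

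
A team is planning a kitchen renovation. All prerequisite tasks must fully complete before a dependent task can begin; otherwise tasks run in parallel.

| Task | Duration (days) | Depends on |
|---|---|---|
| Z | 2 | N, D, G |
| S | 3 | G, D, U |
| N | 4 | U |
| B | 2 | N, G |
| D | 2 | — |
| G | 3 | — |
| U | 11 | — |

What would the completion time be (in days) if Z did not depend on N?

17

Before: longest chain U→N→Z = 11+4+2 = 17, finish 17.
Without N→Z, Z's earliest start moves from 15 to 3.
New critical path: U→N→B = 11+4+2 = 17 ⇒ 17 days.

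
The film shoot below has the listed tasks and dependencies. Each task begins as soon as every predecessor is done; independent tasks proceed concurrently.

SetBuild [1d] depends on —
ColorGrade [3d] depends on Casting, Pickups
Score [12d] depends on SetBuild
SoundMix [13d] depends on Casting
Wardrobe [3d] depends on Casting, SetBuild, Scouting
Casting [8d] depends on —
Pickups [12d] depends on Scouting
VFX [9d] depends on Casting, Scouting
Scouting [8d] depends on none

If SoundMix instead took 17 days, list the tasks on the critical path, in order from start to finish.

Baseline: Scouting→Pickups→ColorGrade = 8+12+3 = 23 → 23 days.
SoundMix has 2 days of float (longest path through it is 21).
New critical path: Casting→SoundMix = 8+17 = 25 ⇒ 25 days.

Casting, SoundMix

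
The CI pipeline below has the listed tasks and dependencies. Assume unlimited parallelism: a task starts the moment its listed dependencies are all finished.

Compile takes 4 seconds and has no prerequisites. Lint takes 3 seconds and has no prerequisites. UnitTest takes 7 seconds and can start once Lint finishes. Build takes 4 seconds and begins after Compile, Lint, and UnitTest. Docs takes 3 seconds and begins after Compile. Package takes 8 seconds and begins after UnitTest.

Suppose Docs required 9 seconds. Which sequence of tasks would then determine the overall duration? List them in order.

Lint, UnitTest, Package

As given, the longest chain is Lint→UnitTest→Package = 3+7+8 = 18, so the finish is 18 seconds.
Docs has 11 seconds of float (longest path through it is 7).
The critical path is still Lint→UnitTest→Package; finish is now 18 seconds.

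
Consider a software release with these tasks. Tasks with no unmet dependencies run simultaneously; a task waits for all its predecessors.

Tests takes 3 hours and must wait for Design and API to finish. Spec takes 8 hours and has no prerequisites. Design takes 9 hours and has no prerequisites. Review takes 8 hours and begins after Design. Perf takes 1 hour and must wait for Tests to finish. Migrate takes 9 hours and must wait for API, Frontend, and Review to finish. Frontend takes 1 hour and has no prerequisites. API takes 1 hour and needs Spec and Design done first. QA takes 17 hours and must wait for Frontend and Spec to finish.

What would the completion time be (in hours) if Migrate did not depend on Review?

25

With the dependency in place, Design→Review→Migrate = 9+8+9 = 26 sets the finish at 26 hours.
Without Review→Migrate, Migrate's earliest start moves from 17 to 10.
After: Spec→QA = 8+17 = 25 → 25 hours.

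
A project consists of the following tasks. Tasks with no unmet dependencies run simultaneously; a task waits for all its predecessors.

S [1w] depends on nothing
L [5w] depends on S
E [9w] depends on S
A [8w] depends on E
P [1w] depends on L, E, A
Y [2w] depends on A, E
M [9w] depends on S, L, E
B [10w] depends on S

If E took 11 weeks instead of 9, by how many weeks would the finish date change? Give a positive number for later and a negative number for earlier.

Critical path before the change: S→E→A→Y = 1+9+8+2 = 20 giving 20 weeks.
Since E is critical, the +2 change carries straight to that chain (now 22 weeks).
No other chain overtakes it, so the finish is 22 weeks.
Change in finish: 22 − 20 = +2 weeks.

2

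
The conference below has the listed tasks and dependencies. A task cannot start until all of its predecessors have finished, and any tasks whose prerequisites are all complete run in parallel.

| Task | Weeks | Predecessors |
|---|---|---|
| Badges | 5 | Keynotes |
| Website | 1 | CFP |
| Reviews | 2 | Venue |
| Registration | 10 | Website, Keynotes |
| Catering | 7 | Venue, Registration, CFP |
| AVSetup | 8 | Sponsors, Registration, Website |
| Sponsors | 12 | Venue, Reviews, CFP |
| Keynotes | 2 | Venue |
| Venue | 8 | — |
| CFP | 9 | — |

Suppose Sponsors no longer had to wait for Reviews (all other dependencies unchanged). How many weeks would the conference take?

29

Before: longest chain Venue→Reviews→Sponsors→AVSetup = 8+2+12+8 = 30, finish 30.
Without Reviews→Sponsors, Sponsors's earliest start moves from 10 to 9.
The longest chain is now CFP→Sponsors→AVSetup = 9+12+8 = 29, so the conference takes 29 weeks.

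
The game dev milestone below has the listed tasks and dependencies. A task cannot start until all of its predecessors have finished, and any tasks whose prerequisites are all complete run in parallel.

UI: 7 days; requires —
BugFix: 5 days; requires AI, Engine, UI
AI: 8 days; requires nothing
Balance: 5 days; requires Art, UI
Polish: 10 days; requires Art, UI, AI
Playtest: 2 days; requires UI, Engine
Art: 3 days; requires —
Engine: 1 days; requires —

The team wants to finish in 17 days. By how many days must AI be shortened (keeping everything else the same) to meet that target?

1

Current finish: 18 days; target: 17.
AI is on every critical path, so each day cut from AI cuts the finish by one (this holds down to a finish of 17).
Need 18 − 17 = 1 day off AI → AI becomes 7 days, finish becomes 17.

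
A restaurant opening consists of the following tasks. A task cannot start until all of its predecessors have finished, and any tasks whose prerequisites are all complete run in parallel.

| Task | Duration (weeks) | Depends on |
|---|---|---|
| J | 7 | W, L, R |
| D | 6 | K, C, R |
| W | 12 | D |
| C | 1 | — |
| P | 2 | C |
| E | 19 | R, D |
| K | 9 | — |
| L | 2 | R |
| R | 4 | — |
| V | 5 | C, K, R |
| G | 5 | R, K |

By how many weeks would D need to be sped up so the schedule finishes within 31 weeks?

3

Current finish: 34 weeks; target: 31.
D is on every critical path, so each week cut from D cuts the finish by one (this holds down to a finish of 29).
Need 34 − 31 = 3 weeks off D → D becomes 3 weeks, finish becomes 31.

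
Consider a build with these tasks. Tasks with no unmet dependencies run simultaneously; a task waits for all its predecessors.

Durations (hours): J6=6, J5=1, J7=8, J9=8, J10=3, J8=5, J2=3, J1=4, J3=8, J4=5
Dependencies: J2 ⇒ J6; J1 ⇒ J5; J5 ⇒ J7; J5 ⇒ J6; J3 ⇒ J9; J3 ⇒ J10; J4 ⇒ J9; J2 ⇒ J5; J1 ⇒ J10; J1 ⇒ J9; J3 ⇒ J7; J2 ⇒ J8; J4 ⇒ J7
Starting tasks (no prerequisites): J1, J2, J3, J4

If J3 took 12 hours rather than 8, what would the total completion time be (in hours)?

20

Actual critical path: J3→J7 = 8+8 = 16 ⇒ 16 hours.
J3 lies on that path, so at 12 hours the path becomes 20 hours.
No other chain overtakes it, so the finish is 20 hours.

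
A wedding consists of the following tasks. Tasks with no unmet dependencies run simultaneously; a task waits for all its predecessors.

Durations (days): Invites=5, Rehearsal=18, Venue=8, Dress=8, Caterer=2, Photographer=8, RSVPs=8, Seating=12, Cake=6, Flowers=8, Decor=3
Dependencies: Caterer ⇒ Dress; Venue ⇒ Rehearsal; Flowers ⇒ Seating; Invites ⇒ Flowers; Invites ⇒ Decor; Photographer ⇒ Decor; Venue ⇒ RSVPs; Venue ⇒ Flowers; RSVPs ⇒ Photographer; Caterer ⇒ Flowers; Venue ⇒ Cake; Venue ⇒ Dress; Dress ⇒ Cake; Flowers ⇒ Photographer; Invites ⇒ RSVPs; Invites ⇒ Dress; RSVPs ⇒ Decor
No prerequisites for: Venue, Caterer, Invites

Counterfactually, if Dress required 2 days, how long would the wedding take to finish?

Baseline: Venue→Flowers→Seating = 8+8+12 = 28 → 28 days.
Dress is off the critical path — its longest chain is 22 days, giving 6 of slack.
That remains the longest chain; total 28 days.

28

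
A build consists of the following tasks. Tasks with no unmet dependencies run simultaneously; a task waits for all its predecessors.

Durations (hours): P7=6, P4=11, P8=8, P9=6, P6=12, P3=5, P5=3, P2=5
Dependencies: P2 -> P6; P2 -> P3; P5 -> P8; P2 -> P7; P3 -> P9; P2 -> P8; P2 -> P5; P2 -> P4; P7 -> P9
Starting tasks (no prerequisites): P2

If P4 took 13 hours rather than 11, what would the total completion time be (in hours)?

18

Critical path before the change: P2→P6 = 5+12 = 17 giving 17 hours.
The longest path through P4 is only 16 hours, so P4 has float 1.
The binding chain switches to P2→P4 = 5+13 = 18; finish 18 hours.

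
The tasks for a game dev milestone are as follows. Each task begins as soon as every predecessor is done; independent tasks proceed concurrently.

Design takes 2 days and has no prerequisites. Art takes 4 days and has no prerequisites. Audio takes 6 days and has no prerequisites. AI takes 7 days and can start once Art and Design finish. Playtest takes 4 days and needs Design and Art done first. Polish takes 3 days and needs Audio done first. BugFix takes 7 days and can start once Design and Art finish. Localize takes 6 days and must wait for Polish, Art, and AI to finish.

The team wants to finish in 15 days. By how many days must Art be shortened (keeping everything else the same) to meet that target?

2

Current finish: 17 days; target: 15.
Art is on every critical path, so each day cut from Art cuts the finish by one (this holds down to a finish of 15).
Need 17 − 15 = 2 days off Art → Art becomes 2 days, finish becomes 15.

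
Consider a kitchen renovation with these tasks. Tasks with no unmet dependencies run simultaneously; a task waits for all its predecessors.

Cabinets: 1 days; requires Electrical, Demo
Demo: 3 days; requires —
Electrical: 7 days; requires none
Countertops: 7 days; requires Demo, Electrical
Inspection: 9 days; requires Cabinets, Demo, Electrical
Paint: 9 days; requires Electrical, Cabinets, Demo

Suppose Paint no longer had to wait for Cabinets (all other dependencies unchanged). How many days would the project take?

With the dependency in place, Electrical→Cabinets→Paint = 7+1+9 = 17 sets the finish at 17 days.
Without Cabinets→Paint, Paint's earliest start moves from 8 to 7.
New critical path: Electrical→Cabinets→Inspection = 7+1+9 = 17 ⇒ 17 days.

17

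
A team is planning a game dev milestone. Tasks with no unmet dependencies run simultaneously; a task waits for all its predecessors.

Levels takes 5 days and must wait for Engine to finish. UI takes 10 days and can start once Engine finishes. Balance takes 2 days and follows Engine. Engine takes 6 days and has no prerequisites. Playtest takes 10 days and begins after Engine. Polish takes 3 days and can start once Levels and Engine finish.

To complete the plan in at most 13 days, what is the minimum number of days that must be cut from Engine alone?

3

Current finish: 16 days; target: 13.
Engine is on every critical path, so each day cut from Engine cuts the finish by one (this holds down to a finish of 11).
Need 16 − 13 = 3 days off Engine → Engine becomes 3 days, finish becomes 13.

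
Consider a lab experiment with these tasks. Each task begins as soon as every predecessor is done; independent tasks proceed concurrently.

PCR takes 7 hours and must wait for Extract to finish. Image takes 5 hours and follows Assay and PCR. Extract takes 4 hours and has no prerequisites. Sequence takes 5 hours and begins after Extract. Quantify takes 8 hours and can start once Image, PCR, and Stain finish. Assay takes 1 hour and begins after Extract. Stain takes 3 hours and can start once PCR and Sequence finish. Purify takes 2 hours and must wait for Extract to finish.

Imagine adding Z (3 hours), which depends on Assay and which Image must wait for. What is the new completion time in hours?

Originally the project takes 24 hours.
With Z inserted, Image now waits for max(Assay, PCR, Z).
New critical path: Extract→PCR→Image→Quantify = 4+7+5+8 = 24 ⇒ 24 hours.

24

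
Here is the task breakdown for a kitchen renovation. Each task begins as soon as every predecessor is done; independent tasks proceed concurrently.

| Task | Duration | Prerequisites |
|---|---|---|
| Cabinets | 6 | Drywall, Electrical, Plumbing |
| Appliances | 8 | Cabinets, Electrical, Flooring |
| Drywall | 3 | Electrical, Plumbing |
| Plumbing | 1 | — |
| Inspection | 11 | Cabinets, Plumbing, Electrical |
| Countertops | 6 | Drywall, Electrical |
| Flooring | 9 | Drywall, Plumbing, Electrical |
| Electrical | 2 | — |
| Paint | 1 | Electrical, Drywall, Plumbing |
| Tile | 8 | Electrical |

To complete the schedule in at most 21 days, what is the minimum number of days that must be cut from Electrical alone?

1

Current finish: 22 days; target: 21.
Electrical is on every critical path, so each day cut from Electrical cuts the finish by one (this holds down to a finish of 21).
Need 22 − 21 = 1 day off Electrical → Electrical becomes 1 day, finish becomes 21.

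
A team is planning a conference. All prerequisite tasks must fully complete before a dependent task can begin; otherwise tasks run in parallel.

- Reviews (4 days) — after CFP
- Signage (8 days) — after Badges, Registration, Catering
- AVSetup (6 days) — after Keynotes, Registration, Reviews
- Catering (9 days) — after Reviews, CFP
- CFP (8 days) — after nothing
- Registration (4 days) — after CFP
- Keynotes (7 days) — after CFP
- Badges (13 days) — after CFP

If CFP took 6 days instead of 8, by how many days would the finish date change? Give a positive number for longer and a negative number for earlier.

-2

Baseline: CFP→Reviews→Catering→Signage = 8+4+9+8 = 29 → 29 days.
Since CFP is critical, the -2 change carries straight to that chain (now 27 days).
The critical path is still CFP→Reviews→Catering→Signage; finish is now 27 days.
Change in finish: 27 − 29 = -2 days.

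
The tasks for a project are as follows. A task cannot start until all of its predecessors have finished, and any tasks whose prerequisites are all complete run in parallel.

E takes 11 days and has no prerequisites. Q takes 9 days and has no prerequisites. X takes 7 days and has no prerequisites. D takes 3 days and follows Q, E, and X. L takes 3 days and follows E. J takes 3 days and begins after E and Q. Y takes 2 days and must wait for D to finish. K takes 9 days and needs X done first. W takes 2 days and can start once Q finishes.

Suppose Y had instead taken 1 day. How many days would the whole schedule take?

16

Actual critical path: E→D→Y = 11+3+2 = 16 ⇒ 16 days.
Since Y is critical, the -1 change carries straight to that chain (now 15 days).
New critical path: X→K = 7+9 = 16 ⇒ 16 days.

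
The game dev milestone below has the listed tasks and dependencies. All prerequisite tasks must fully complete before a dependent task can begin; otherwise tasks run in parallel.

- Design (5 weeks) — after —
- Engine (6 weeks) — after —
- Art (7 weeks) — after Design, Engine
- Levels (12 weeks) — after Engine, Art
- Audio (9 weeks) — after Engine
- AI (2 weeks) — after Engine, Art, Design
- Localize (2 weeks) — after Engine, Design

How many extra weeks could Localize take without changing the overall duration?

17

Critical path: Engine→Art→Levels = 6+7+12 = 25, so the finish is 25 weeks.
Longest path through Localize: 8 weeks (earliest finish 8, latest finish 25).
Float = 25 − 8 = 17.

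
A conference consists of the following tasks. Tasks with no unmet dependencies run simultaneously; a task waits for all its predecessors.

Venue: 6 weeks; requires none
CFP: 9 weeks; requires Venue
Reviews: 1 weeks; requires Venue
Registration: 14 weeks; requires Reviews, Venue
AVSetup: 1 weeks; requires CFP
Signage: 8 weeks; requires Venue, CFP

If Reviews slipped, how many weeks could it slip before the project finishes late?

The longest chain is Venue→CFP→Signage = 6+9+8 = 23; overall finish 23 weeks.
Longest path through Reviews: 21 weeks (earliest finish 7, latest finish 9).
Float = 23 − 21 = 2.

2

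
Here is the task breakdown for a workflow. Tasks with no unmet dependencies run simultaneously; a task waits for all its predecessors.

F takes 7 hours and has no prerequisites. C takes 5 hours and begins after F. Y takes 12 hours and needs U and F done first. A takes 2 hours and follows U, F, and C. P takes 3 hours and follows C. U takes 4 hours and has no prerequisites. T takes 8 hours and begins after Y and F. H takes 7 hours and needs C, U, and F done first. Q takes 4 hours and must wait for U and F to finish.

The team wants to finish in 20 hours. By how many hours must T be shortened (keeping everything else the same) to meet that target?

Current finish: 27 hours; target: 20.
T is on every critical path, so each hour cut from T cuts the finish by one (this holds down to a finish of 20).
Need 27 − 20 = 7 hours off T → T becomes 1 hour, finish becomes 20.

7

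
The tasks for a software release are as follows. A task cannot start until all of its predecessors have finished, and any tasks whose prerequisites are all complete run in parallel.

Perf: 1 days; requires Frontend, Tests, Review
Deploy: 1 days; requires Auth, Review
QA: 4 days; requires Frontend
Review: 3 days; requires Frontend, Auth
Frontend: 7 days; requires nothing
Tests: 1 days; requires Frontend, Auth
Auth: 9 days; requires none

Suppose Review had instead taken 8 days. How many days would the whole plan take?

18

Baseline: Auth→Review→Deploy = 9+3+1 = 13 → 13 days.
Since Review is critical, the +5 change carries straight to that chain (now 18 days).
That remains the longest chain; total 18 days.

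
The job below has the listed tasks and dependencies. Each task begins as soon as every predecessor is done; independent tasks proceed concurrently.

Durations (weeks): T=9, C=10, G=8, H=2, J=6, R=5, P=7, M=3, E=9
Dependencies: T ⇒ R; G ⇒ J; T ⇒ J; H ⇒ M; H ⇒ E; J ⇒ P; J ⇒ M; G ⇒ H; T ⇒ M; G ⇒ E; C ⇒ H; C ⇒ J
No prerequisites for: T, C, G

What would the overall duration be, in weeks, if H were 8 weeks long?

Baseline: C→J→P = 10+6+7 = 23 → 23 weeks.
The longest path through H is only 21 weeks, so H has float 2.
New critical path: C→H→E = 10+8+9 = 27 ⇒ 27 weeks.

27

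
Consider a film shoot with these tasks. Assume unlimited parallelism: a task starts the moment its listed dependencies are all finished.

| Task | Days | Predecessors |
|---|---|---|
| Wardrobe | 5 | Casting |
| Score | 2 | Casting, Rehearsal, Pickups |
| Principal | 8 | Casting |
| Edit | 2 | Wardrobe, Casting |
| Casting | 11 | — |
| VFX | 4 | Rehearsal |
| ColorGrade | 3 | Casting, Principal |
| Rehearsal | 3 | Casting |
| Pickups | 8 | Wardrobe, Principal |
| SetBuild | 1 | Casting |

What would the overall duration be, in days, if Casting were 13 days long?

31

As given, the longest chain is Casting→Principal→Pickups→Score = 11+8+8+2 = 29, so the finish is 29 days.
Casting lies on that path, so at 13 days the path becomes 31 days.
The critical path is still Casting→Principal→Pickups→Score; finish is now 31 days.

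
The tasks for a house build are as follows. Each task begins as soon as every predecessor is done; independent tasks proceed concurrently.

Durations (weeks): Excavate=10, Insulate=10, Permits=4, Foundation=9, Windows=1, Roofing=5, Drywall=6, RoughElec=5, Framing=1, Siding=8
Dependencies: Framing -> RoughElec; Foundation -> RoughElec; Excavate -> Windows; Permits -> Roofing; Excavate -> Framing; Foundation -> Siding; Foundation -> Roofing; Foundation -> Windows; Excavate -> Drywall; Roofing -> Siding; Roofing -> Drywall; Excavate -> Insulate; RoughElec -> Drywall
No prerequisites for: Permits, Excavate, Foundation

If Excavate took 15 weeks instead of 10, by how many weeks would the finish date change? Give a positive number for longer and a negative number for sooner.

5

Baseline: Excavate→Framing→RoughElec→Drywall = 10+1+5+6 = 22 → 22 weeks.
Excavate is on the critical path; changing it to 15 makes that path 27 weeks.
The critical path is still Excavate→Framing→RoughElec→Drywall; finish is now 27 weeks.
Change in finish: 27 − 22 = +5 weeks.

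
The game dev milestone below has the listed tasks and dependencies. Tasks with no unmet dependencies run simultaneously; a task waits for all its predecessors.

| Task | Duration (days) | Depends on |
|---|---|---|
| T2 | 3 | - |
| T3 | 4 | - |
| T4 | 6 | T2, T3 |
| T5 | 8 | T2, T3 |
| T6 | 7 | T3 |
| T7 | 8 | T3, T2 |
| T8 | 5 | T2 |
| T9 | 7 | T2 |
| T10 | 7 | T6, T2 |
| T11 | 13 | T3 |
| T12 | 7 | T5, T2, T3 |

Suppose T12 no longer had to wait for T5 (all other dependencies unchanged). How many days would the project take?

18

Original critical path: T3→T5→T12 = 4+8+7 = 19 ⇒ 19 days.
Without T5→T12, T12's earliest start moves from 12 to 4.
After: T3→T6→T10 = 4+7+7 = 18 → 18 days.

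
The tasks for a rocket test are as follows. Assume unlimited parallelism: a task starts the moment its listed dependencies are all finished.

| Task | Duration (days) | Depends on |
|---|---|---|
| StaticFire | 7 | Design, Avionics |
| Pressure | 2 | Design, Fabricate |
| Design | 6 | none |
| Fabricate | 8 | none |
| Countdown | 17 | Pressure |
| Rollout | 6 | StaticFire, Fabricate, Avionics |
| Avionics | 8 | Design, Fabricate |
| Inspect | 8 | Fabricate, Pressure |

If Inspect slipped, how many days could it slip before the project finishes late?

The longest chain is Fabricate→Avionics→StaticFire→Rollout = 8+8+7+6 = 29; overall finish 29 days.
The longest chain containing Inspect totals 18 days.
Slack of Inspect = 21 − 10 = 11 days.

11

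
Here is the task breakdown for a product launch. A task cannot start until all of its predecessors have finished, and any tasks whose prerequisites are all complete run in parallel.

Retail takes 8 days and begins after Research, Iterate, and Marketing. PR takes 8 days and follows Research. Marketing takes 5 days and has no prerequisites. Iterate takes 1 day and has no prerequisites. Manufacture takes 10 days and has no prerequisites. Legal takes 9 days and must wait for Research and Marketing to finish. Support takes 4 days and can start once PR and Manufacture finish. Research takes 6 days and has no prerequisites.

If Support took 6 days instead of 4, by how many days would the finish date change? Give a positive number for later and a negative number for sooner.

2

Baseline: Research→PR→Support = 6+8+4 = 18 → 18 days.
Since Support is critical, the +2 change carries straight to that chain (now 20 days).
That remains the longest chain; total 20 days.
Change in finish: 20 − 18 = +2 days.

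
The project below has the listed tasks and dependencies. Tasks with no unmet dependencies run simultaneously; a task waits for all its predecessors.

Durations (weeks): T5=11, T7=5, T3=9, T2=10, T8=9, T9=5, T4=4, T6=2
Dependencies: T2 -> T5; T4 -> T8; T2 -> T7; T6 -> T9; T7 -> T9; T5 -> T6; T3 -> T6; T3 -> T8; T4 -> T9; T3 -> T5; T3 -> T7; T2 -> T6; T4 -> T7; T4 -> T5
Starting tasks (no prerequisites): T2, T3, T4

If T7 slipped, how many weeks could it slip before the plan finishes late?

8

The longest chain is T2→T5→T6→T9 = 10+11+2+5 = 28; overall finish 28 weeks.
T7 finishes as early as 15 and must finish by 23.
So T7 can slip 23 − 15 = 8 weeks.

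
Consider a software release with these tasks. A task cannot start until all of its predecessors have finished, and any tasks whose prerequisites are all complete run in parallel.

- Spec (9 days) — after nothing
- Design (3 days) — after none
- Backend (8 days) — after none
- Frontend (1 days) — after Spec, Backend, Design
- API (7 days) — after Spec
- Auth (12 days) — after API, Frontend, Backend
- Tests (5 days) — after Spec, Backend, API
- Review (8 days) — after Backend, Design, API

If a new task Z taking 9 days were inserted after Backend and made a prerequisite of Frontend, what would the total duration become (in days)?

Originally the software release takes 28 days.
With Z inserted, Frontend now waits for max(Spec, Backend, Design, Z).
New critical path: Backend→Z→Frontend→Auth = 8+9+1+12 = 30 ⇒ 30 days.

30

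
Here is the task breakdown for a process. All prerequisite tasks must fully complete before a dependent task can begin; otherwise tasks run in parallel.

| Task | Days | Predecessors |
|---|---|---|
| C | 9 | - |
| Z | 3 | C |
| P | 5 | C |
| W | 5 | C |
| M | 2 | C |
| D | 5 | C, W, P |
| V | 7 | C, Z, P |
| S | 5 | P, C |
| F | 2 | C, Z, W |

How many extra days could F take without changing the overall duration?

C→P→V = 9+5+7 = 21 sets the makespan at 21 days.
F finishes as early as 16 and must finish by 21.
Float = 21 − 16 = 5.

5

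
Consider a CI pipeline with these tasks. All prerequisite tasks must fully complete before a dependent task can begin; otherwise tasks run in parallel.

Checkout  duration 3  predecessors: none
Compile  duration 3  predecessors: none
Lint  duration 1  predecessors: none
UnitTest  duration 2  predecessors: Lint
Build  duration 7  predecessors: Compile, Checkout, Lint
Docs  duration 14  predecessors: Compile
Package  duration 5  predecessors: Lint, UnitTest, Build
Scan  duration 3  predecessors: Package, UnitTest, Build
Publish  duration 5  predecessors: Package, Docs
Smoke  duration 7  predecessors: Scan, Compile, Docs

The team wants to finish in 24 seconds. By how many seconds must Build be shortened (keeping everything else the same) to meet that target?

Current finish: 25 seconds; target: 24.
Build is on every critical path, so each second cut from Build cuts the finish by one (this holds down to a finish of 24).
Need 25 − 24 = 1 second off Build → Build becomes 6 seconds, finish becomes 24.

1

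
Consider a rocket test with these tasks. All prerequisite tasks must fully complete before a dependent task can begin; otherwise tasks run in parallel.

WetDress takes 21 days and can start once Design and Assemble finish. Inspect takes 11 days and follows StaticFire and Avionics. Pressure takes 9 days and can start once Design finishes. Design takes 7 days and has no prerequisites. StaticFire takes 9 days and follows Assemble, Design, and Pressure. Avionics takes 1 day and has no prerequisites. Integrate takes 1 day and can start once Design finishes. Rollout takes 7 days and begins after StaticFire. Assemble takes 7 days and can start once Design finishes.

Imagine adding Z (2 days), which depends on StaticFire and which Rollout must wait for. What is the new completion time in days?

36

Originally the plan takes 36 days.
With Z inserted, Rollout now waits for max(StaticFire, Z).
New critical path: Design→Pressure→StaticFire→Inspect = 7+9+9+11 = 36 ⇒ 36 days.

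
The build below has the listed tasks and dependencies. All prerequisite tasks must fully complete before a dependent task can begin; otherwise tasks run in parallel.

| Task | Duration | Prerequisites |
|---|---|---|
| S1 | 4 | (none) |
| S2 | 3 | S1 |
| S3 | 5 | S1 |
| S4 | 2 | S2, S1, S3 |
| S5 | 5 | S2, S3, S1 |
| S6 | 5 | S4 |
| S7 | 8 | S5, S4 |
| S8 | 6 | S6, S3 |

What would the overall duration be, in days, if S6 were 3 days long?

22

Actual critical path: S1→S3→S4→S6→S8 = 4+5+2+5+6 = 22 ⇒ 22 days.
S6 is on the critical path; changing it to 3 makes that path 20 days.
New critical path: S1→S3→S5→S7 = 4+5+5+8 = 22 ⇒ 22 days.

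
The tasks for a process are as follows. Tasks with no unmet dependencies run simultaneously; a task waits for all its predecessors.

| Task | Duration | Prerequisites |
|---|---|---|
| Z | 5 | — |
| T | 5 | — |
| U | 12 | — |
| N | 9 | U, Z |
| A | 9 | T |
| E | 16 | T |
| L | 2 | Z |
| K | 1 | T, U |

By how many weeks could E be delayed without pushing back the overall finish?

0

Critical path: T→E = 5+16 = 21, so the finish is 21 weeks.
Longest path through E: 21 weeks (earliest finish 21, latest finish 21).
So E can slip 21 − 21 = 0 weeks.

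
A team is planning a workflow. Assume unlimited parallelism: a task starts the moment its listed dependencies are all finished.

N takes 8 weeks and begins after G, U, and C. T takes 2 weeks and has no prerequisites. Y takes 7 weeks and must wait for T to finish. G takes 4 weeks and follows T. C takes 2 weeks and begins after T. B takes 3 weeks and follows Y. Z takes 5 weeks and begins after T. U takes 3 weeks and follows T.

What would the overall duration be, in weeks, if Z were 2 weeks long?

Critical path before the change: T→G→N = 2+4+8 = 14 giving 14 weeks.
Z has 7 weeks of float (longest path through it is 7).
The critical path is still T→G→N; finish is now 14 weeks.

14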